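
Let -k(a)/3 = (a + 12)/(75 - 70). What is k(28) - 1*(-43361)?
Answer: 43337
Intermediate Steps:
k(a) = -36/5 - 3*a/5 (k(a) = -3*(a + 12)/(75 - 70) = -3*(12 + a)/5 = -3*(12/5 + a/5) = -36/5 - 3*a/5)
k(28) - 1*(-43361) = (-36/5 - ⅗*28) - 1*(-43361) = (-36/5 - 84/5) + 43361 = -24 + 43361 = 43337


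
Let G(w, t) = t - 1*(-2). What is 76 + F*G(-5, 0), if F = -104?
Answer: -132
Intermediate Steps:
G(w, t) = 2 + t (G(w, t) = t + 2 = 2 + t)
76 + F*G(-5, 0) = 76 - 104*(2 + 0) = 76 - 104*2 = 76 - 208 = -132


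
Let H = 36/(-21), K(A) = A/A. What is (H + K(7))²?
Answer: 25/49 ≈ 0.51020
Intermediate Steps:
K(A) = 1
H = -12/7 (H = 36*(-1/21) = -12/7 ≈ -1.7143)
(H + K(7))² = (-12/7 + 1)² = (-5/7)² = 25/49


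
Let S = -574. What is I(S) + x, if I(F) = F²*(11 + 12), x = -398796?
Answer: 7179152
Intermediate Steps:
I(F) = 23*F² (I(F) = F²*23 = 23*F²)
I(S) + x = 23*(-574)² - 398796 = 23*329476 - 398796 = 7577948 - 398796 = 7179152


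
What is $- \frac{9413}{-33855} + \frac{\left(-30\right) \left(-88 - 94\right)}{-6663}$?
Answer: $- \frac{40709827}{75191955} \approx -0.54141$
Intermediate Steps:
$- \frac{9413}{-33855} + \frac{\left(-30\right) \left(-88 - 94\right)}{-6663} = \left(-9413\right) \left(- \frac{1}{33855}\right) + \left(-30\right) \left(-182\right) \left(- \frac{1}{6663}\right) = \frac{9413}{33855} + 5460 \left(- \frac{1}{6663}\right) = \frac{9413}{33855} - \frac{1820}{2221} = - \frac{40709827}{75191955}$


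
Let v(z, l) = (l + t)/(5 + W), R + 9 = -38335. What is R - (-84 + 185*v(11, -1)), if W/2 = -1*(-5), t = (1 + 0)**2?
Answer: -38260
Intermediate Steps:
R = -38344 (R = -9 - 38335 = -38344)
t = 1 (t = 1**2 = 1)
W = 10 (W = 2*(-1*(-5)) = 2*5 = 10)
v(z, l) = 1/15 + l/15 (v(z, l) = (l + 1)/(5 + 10) = (1 + l)/15 = (1 + l)*(1/15) = 1/15 + l/15)
R - (-84 + 185*v(11, -1)) = -38344 - (-84 + 185*(1/15 + (1/15)*(-1))) = -38344 - (-84 + 185*(1/15 - 1/15)) = -38344 - (-84 + 185*0) = -38344 - (-84 + 0) = -38344 - 1*(-84) = -38344 + 84 = -38260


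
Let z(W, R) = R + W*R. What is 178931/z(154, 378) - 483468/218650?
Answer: 1079687303/1281070350 ≈ 0.84280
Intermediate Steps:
z(W, R) = R + R*W
178931/z(154, 378) - 483468/218650 = 178931/((378*(1 + 154))) - 483468/218650 = 178931/((378*155)) - 483468*1/218650 = 178931/58590 - 241734/109325 = 1079687303/1281070350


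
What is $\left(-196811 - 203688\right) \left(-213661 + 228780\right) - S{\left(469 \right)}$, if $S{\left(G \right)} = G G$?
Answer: $-6055364342$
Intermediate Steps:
$S{\left(G \right)} = G^{2}$
$\left(-196811 - 203688\right) \left(-213661 + 228780\right) - S{\left(469 \right)} = \left(-196811 - 203688\right) \left(-213661 + 228780\right) - 469^{2} = \left(-400499\right) 15119 - 219961 = -6055144381 - 219961 = -6055364342$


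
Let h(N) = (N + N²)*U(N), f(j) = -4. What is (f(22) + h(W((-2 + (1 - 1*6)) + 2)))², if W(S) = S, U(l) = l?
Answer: 10816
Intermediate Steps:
h(N) = N*(N + N²) (h(N) = (N + N²)*N = N*(N + N²))
(f(22) + h(W((-2 + (1 - 1*6)) + 2)))² = (-4 + ((-2 + (1 - 1*6)) + 2)²*(1 + ((-2 + (1 - 1*6)) + 2)))² = (-4 + ((-2 + (1 - 6)) + 2)²*(1 + ((-2 + (1 - 6)) + 2)))² = (-4 + ((-2 - 5) + 2)²*(1 + ((-2 - 5) + 2)))² = (-4 + (-7 + 2)²*(1 + (-7 + 2)))² = (-4 + (-5)²*(1 - 5))² = (-4 + 25*(-4))² = (-4 - 100)² = (-104)² = 10816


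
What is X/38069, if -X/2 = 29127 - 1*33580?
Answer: 8906/38069 ≈ 0.23394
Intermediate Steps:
X = 8906 (X = -2*(29127 - 1*33580) = -2*(29127 - 33580) = -2*(-4453) = 8906)
X/38069 = 8906/38069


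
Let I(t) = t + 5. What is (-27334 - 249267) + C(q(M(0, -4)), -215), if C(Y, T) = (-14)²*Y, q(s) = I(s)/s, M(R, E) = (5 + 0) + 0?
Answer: -276209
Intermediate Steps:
I(t) = 5 + t
M(R, E) = 5 (M(R, E) = 5 + 0 = 5)
q(s) = (5 + s)/s
C(Y, T) = 196*Y
(-27334 - 249267) + C(q(M(0, -4)), -215) = (-27334 - 249267) + 196*((5 + 5)/5) = -276601 + 196*((⅕)*10) = -276601 + 196*2 = -276601 + 392 = -276209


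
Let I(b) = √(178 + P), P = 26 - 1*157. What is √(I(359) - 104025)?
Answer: √(-104025 + √47) ≈ 322.52*I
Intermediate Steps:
P = -131 (P = 26 - 157 = -131)
I(b) = √47 (I(b) = √(178 - 131) = √47)
√(I(359) - 104025) = √(√47 - 104025) = √(-104025 + √47)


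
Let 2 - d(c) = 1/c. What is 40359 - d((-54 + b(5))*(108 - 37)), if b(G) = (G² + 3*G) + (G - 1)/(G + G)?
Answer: 194843591/4828 ≈ 40357.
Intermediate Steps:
b(G) = G² + 3*G + (-1 + G)/(2*G) (b(G) = (G² + 3*G) + (-1 + G)/((2*G)) = (G² + 3*G) + (-1 + G)*(1/(2*G)) = (G² + 3*G) + (-1 + G)/(2*G) = G² + 3*G + (-1 + G)/(2*G))
d(c) = 2 - 1/c
40359 - d((-54 + b(5))*(108 - 37)) = 40359 - (2 - 1/((-54 + (½ + 5² + 3*5 - ½/5))*(108 - 37))) = 40359 - (2 - 1/((-54 + (½ + 25 + 15 - ½*⅕))*71)) = 40359 - (2 - 1/((-54 + (½ + 25 + 15 - ⅒))*71)) = 40359 - (2 - 1/((-54 + 202/5)*71)) = 40359 - (2 - 1/((-68/5*71))) = 40359 - (2 - 1/(-4828/5)) = 40359 - (2 - 1*(-5/4828)) = 40359 - (2 + 5/4828) = 40359 - 1*9661/4828 = 40359 - 9661/4828 = 194843591/4828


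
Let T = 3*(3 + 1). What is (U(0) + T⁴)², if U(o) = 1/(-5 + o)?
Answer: 10749335041/25 ≈ 4.2997e+8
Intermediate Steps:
T = 12 (T = 3*4 = 12)
(U(0) + T⁴)² = (1/(-5 + 0) + 12⁴)² = (1/(-5) + 20736)² = (-⅕ + 20736)² = (103679/5)² = 10749335041/25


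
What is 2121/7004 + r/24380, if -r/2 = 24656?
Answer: -3192079/1856060 ≈ -1.7198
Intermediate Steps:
r = -49312 (r = -2*24656 = -49312)
2121/7004 + r/24380 = 2121/7004 - 49312/24380 = 2121*(1/7004) - 49312*1/24380 = 2121/7004 - 536/265 = -3192079/1856060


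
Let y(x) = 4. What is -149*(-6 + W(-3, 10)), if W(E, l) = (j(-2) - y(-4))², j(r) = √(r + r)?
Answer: -894 + 2384*I ≈ -894.0 + 2384.0*I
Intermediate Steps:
j(r) = √2*√r (j(r) = √(2*r) = √2*√r)
W(E, l) = (-4 + 2*I)² (W(E, l) = (√2*√(-2) - 1*4)² = (√2*(I*√2) - 4)² = (2*I - 4)² = (-4 + 2*I)²)
-149*(-6 + W(-3, 10)) = -149*(-6 + (12 - 16*I)) = -149*(6 - 16*I) = -894 + 2384*I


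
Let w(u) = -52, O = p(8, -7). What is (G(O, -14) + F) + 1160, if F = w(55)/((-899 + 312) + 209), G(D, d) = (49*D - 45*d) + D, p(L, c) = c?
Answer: 272186/189 ≈ 1440.1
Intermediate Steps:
O = -7
G(D, d) = -45*d + 50*D (G(D, d) = (-45*d + 49*D) + D = -45*d + 50*D)
F = 26/189 (F = -52/((-899 + 312) + 209) = -52/(-587 + 209) = -52/(-378) = -52*(-1/378) = 26/189 ≈ 0.13757)
(G(O, -14) + F) + 1160 = ((-45*(-14) + 50*(-7)) + 26/189) + 1160 = ((630 - 350) + 26/189) + 1160 = (280 + 26/189) + 1160 = 52946/189 + 1160 = 272186/189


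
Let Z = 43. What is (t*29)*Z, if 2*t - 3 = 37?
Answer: 24940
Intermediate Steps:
t = 20 (t = 3/2 + (½)*37 = 3/2 + 37/2 = 20)
(t*29)*Z = (20*29)*43 = 580*43 = 24940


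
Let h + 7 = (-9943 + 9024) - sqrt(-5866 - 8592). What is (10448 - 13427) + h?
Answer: -3905 - I*sqrt(14458) ≈ -3905.0 - 120.24*I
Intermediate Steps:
h = -926 - I*sqrt(14458) (h = -7 + ((-9943 + 9024) - sqrt(-5866 - 8592)) = -7 + (-919 - sqrt(-14458)) = -7 + (-919 - I*sqrt(14458)) = -926 - I*sqrt(14458) ≈ -926.0 - 120.24*I)
(10448 - 13427) + h = (10448 - 13427) + (-926 - I*sqrt(14458)) = -2979 + (-926 - I*sqrt(14458)) = -3905 - I*sqrt(14458)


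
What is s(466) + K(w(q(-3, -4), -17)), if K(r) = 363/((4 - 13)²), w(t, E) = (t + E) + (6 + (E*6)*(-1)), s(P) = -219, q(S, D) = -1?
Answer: -5792/27 ≈ -214.52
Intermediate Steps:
w(t, E) = 6 + t - 5*E (w(t, E) = (E + t) + (6 + (6*E)*(-1)) = (E + t) + (6 - 6*E) = 6 + t - 5*E)
K(r) = 121/27 (K(r) = 363/((-9)²) = 363/81 = 363*(1/81) = 121/27)
s(466) + K(w(q(-3, -4), -17)) = -219 + 121/27 = -5792/27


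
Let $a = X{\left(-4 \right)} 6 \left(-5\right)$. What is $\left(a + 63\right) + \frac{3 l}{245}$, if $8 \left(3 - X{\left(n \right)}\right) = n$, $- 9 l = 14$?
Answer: $- \frac{4412}{105} \approx -42.019$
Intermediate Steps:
$l = - \frac{14}{9}$ ($l = \left(- \frac{1}{9}\right) 14 = - \frac{14}{9} \approx -1.5556$)
$X{\left(n \right)} = 3 - \frac{n}{8}$
$a = -105$ ($a = \left(3 - - \frac{1}{2}\right) 6 \left(-5\right) = \left(3 + \frac{1}{2}\right) 6 \left(-5\right) = \frac{7}{2} \cdot 6 \left(-5\right) = 21 \left(-5\right) = -105$)
$\left(a + 63\right) + \frac{3 l}{245} = \left(-105 + 63\right) + \frac{3 \left(- \frac{14}{9}\right)}{245} = -42 - \frac{2}{105} = - \frac{4412}{105}$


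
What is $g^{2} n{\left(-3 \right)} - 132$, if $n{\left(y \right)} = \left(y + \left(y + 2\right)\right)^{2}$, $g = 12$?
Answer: $2172$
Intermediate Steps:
$n{\left(y \right)} = \left(2 + 2 y\right)^{2}$ ($n{\left(y \right)} = \left(y + \left(2 + y\right)\right)^{2} = \left(2 + 2 y\right)^{2}$)
$g^{2} n{\left(-3 \right)} - 132 = 12^{2} \cdot 4 \left(1 - 3\right)^{2} - 132 = 144 \cdot 4 \left(-2\right)^{2} - 132 = 144 \cdot 4 \cdot 4 - 132 = 144 \cdot 16 - 132 = 2304 - 132 = 2172$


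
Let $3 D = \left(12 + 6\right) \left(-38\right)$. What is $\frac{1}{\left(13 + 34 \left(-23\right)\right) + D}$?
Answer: $- \frac{1}{997} \approx -0.001003$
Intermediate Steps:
$D = -228$ ($D = \frac{\left(12 + 6\right) \left(-38\right)}{3} = \frac{18 \left(-38\right)}{3} = \frac{1}{3} \left(-684\right) = -228$)
$\frac{1}{\left(13 + 34 \left(-23\right)\right) + D} = \frac{1}{\left(13 + 34 \left(-23\right)\right) - 228} = \frac{1}{\left(13 - 782\right) - 228} = \frac{1}{-769 - 228} = \frac{1}{-997} = - \frac{1}{997}$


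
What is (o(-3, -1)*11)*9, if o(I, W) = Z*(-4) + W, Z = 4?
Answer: -1683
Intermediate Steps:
o(I, W) = -16 + W (o(I, W) = 4*(-4) + W = -16 + W)
(o(-3, -1)*11)*9 = ((-16 - 1)*11)*9 = -17*11*9 = -187*9 = -1683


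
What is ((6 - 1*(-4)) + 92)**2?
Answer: 10404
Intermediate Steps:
((6 - 1*(-4)) + 92)**2 = ((6 + 4) + 92)**2 = (10 + 92)**2 = 102**2 = 10404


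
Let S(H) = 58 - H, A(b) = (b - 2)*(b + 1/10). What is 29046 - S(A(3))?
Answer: 289911/10 ≈ 28991.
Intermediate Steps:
A(b) = (-2 + b)*(⅒ + b) (A(b) = (-2 + b)*(b + ⅒) = (-2 + b)*(⅒ + b))
29046 - S(A(3)) = 29046 - (58 - (-⅕ + 3² - 19/10*3)) = 29046 - (58 - (-⅕ + 9 - 57/10)) = 29046 - (58 - 1*31/10) = 29046 - (58 - 31/10) = 29046 - 1*549/10 = 29046 - 549/10 = 289911/10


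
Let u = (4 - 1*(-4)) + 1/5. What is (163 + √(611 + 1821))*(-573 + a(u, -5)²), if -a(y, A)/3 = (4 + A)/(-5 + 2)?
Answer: -93236 - 4576*√38 ≈ -1.2144e+5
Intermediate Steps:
u = 41/5 (u = (4 + 4) + ⅕ = 8 + ⅕ = 41/5 ≈ 8.2000)
a(y, A) = 4 + A (a(y, A) = -3*(4 + A)/(-5 + 2) = -3*(4 + A)/(-3) = -3*(4 + A)*(-1)/3 = -3*(-4/3 - A/3) = 4 + A)
(163 + √(611 + 1821))*(-573 + a(u, -5)²) = (163 + √(611 + 1821))*(-573 + (4 - 5)²) = (163 + √2432)*(-573 + (-1)²) = (163 + 8*√38)*(-573 + 1) = (163 + 8*√38)*(-572) = -93236 - 4576*√38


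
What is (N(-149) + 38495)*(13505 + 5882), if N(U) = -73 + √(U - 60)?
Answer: 744887314 + 19387*I*√209 ≈ 7.4489e+8 + 2.8027e+5*I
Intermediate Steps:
N(U) = -73 + √(-60 + U)
(N(-149) + 38495)*(13505 + 5882) = ((-73 + √(-60 - 149)) + 38495)*(13505 + 5882) = ((-73 + √(-209)) + 38495)*19387 = ((-73 + I*√209) + 38495)*19387 = (38422 + I*√209)*19387 = 744887314 + 19387*I*√209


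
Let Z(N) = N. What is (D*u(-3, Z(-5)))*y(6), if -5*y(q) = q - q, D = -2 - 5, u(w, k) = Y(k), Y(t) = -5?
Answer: 0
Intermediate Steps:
u(w, k) = -5
D = -7
y(q) = 0 (y(q) = -(q - q)/5 = -⅕*0 = 0)
(D*u(-3, Z(-5)))*y(6) = -7*(-5)*0 = 35*0 = 0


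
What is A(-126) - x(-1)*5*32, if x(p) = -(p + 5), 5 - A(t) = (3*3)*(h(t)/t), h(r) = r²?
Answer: 1779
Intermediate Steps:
A(t) = 5 - 9*t (A(t) = 5 - 3*3*t²/t = 5 - 9*t)
x(p) = -5 - p (x(p) = -(5 + p) = -5 - p)
A(-126) - x(-1)*5*32 = (5 - 9*(-126)) - (-5 - 1*(-1))*5*32 = (5 + 1134) - (-5 + 1)*5*32 = 1139 - (-4*5)*32 = 1139 - (-20)*32 = 1139 - 1*(-640) = 1139 + 640 = 1779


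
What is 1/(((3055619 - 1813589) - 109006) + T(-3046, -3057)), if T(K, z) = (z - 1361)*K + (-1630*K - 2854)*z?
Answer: -1/15154628930 ≈ -6.5986e-11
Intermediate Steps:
T(K, z) = K*(-1361 + z) + z*(-2854 - 1630*K) (T(K, z) = (-1361 + z)*K + (-2854 - 1630*K)*z = K*(-1361 + z) + z*(-2854 - 1630*K))
1/(((3055619 - 1813589) - 109006) + T(-3046, -3057)) = 1/(((3055619 - 1813589) - 109006) + (-2854*(-3057) - 1361*(-3046) - 1629*(-3046)*(-3057))) = 1/((1242030 - 109006) + (8724678 + 4145606 - 15168632238)) = 1/(1133024 - 15155761954) = 1/(-15154628930) = -1/15154628930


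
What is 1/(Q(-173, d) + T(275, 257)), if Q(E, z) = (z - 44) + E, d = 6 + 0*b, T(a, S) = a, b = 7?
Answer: 1/64 ≈ 0.015625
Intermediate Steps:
d = 6 (d = 6 + 0*7 = 6 + 0 = 6)
Q(E, z) = -44 + E + z (Q(E, z) = (-44 + z) + E = -44 + E + z)
1/(Q(-173, d) + T(275, 257)) = 1/((-44 - 173 + 6) + 275) = 1/(-211 + 275) = 1/64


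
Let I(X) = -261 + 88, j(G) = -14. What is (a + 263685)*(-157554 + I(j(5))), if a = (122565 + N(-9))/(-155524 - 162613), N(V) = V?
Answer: -13231376123447103/318137 ≈ -4.1590e+10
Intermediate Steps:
a = -122556/318137 (a = (122565 - 9)/(-155524 - 162613) = 122556/(-318137) = 122556*(-1/318137) = -122556/318137 ≈ -0.38523)
I(X) = -173
(a + 263685)*(-157554 + I(j(5))) = (-122556/318137 + 263685)*(-157554 - 173) = (83887832289/318137)*(-157727) = -13231376123447103/318137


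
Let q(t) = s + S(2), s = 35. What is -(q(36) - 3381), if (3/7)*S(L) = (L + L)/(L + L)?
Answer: 10031/3 ≈ 3343.7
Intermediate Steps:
S(L) = 7/3 (S(L) = 7*((L + L)/(L + L))/3 = 7*((2*L)/((2*L)))/3 = 7*((2*L)*(1/(2*L)))/3 = (7/3)*1 = 7/3)
q(t) = 112/3 (q(t) = 35 + 7/3 = 112/3)
-(q(36) - 3381) = -(112/3 - 3381) = -1*(-10031/3) = 10031/3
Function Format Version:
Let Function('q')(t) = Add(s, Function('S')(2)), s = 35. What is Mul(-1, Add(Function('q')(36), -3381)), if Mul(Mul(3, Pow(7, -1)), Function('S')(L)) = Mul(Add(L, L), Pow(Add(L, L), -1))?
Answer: Rational(10031, 3) ≈ 3343.7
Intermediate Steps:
Function('S')(L) = Rational(7, 3) (Function('S')(L) = Mul(Rational(7, 3), Mul(Add(L, L), Pow(Add(L, L), -1))) = Mul(Rational(7, 3), Mul(Mul(2, L), Pow(Mul(2, L), -1))) = Mul(Rational(7, 3), Mul(Mul(2, L), Mul(Rational(1, 2), Pow(L, -1)))) = Mul(Rational(7, 3), 1) = Rational(7, 3))
Function('q')(t) = Rational(112, 3) (Function('q')(t) = Add(35, Rational(7, 3)) = Rational(112, 3))
Mul(-1, Add(Function('q')(36), -3381)) = Mul(-1, Add(Rational(112, 3), -3381)) = Mul(-1, Rational(-10031, 3)) = Rational(10031, 3)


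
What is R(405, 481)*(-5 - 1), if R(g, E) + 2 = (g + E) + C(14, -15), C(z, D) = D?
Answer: -5214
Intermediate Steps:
R(g, E) = -17 + E + g (R(g, E) = -2 + ((g + E) - 15) = -2 + ((E + g) - 15) = -2 + (-15 + E + g) = -17 + E + g)
R(405, 481)*(-5 - 1) = (-17 + 481 + 405)*(-5 - 1) = 869*(-6) = -5214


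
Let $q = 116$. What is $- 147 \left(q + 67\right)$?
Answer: $-26901$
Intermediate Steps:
$- 147 \left(q + 67\right) = - 147 \left(116 + 67\right) = \left(-147\right) 183 = -26901$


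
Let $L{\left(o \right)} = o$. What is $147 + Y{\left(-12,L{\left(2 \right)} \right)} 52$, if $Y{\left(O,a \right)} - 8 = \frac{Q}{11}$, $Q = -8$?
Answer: $\frac{5777}{11} \approx 525.18$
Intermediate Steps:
$Y{\left(O,a \right)} = \frac{80}{11}$ ($Y{\left(O,a \right)} = 8 - \frac{8}{11} = \frac{80}{11}$)
$147 + Y{\left(-12,L{\left(2 \right)} \right)} 52 = 147 + \frac{80}{11} \cdot 52 = 147 + \frac{4160}{11} = \frac{5777}{11}$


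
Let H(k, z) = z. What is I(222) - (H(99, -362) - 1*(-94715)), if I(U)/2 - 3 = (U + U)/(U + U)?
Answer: -94345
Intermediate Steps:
I(U) = 8 (I(U) = 6 + 2*((U + U)/(U + U)) = 6 + 2*((2*U)/((2*U))) = 6 + 2*((2*U)*(1/(2*U))) = 6 + 2*1 = 6 + 2 = 8)
I(222) - (H(99, -362) - 1*(-94715)) = 8 - (-362 - 1*(-94715)) = 8 - (-362 + 94715) = 8 - 1*94353 = 8 - 94353 = -94345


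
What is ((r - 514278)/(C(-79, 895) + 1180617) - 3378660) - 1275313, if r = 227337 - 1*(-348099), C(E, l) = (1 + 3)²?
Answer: -5494634043751/1180633 ≈ -4.6540e+6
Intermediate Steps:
C(E, l) = 16 (C(E, l) = 4² = 16)
r = 575436 (r = 227337 + 348099 = 575436)
((r - 514278)/(C(-79, 895) + 1180617) - 3378660) - 1275313 = ((575436 - 514278)/(16 + 1180617) - 3378660) - 1275313 = (61158/1180633 - 3378660) - 1275313 = -3988957430622/1180633 - 1275313 = -5494634043751/1180633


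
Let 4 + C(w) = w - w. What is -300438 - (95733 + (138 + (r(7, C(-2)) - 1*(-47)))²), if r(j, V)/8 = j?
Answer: -454252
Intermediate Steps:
C(w) = -4 (C(w) = -4 + (w - w) = -4 + 0 = -4)
r(j, V) = 8*j
-300438 - (95733 + (138 + (r(7, C(-2)) - 1*(-47)))²) = -300438 - (95733 + (138 + (8*7 - 1*(-47)))²) = -300438 - (95733 + (138 + (56 + 47))²) = -300438 - (95733 + (138 + 103)²) = -300438 - (95733 + 241²) = -300438 - (95733 + 58081) = -300438 - 1*153814 = -300438 - 153814 = -454252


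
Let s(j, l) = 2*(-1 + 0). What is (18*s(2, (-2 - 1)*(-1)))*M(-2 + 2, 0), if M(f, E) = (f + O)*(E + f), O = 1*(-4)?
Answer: 0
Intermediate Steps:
O = -4
s(j, l) = -2 (s(j, l) = 2*(-1) = -2)
M(f, E) = (-4 + f)*(E + f) (M(f, E) = (f - 4)*(E + f) = (-4 + f)*(E + f))
(18*s(2, (-2 - 1)*(-1)))*M(-2 + 2, 0) = (18*(-2))*((-2 + 2)**2 - 4*0 - 4*(-2 + 2) + 0*(-2 + 2)) = -36*(0**2 + 0 - 4*0 + 0*0) = -36*(0 + 0 + 0 + 0) = -36*0 = 0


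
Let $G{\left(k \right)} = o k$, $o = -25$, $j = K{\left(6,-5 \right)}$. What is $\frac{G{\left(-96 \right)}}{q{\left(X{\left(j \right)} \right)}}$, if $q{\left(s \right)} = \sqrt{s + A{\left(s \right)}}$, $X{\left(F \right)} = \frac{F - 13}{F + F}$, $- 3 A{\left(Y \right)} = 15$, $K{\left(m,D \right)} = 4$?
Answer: $- \frac{4800 i \sqrt{2}}{7} \approx - 969.75 i$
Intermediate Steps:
$j = 4$
$A{\left(Y \right)} = -5$ ($A{\left(Y \right)} = \left(- \frac{1}{3}\right) 15 = -5$)
$X{\left(F \right)} = \frac{-13 + F}{2 F}$
$q{\left(s \right)} = \sqrt{-5 + s}$ ($q{\left(s \right)} = \sqrt{s - 5} = \sqrt{-5 + s}$)
$G{\left(k \right)} = - 25 k$
$\frac{G{\left(-96 \right)}}{q{\left(X{\left(j \right)} \right)}} = \frac{\left(-25\right) \left(-96\right)}{\sqrt{-5 + \frac{-13 + 4}{2 \cdot 4}}} = \frac{2400}{\sqrt{-5 + \frac{1}{2} \cdot \frac{1}{4} \left(-9\right)}} = \frac{2400}{\sqrt{-5 - \frac{9}{8}}} = \frac{2400}{\sqrt{- \frac{49}{8}}} = \frac{2400}{\frac{7}{4} i \sqrt{2}} = 2400 \left(- \frac{2 i \sqrt{2}}{7}\right) = - \frac{4800 i \sqrt{2}}{7}$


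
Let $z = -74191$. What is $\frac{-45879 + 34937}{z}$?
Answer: $\frac{10942}{74191} \approx 0.14748$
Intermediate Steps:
$\frac{-45879 + 34937}{z} = \frac{-45879 + 34937}{-74191} = \left(-10942\right) \left(- \frac{1}{74191}\right) = \frac{10942}{74191}$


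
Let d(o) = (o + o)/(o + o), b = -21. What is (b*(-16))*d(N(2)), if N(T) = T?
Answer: 336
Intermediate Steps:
d(o) = 1 (d(o) = (2*o)/((2*o)) = (2*o)*(1/(2*o)) = 1)
(b*(-16))*d(N(2)) = -21*(-16)*1 = 336*1 = 336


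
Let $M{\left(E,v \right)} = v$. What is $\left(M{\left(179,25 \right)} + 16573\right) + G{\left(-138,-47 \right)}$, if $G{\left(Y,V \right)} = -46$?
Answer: $16552$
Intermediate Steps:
$\left(M{\left(179,25 \right)} + 16573\right) + G{\left(-138,-47 \right)} = \left(25 + 16573\right) - 46 = 16598 - 46 = 16552$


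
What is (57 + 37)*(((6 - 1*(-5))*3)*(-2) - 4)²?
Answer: 460600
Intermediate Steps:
(57 + 37)*(((6 - 1*(-5))*3)*(-2) - 4)² = 94*(((6 + 5)*3)*(-2) - 4)² = 94*((11*3)*(-2) - 4)² = 94*(33*(-2) - 4)² = 94*(-66 - 4)² = 94*(-70)² = 94*4900 = 460600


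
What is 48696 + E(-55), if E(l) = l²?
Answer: 51721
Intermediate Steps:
48696 + E(-55) = 48696 + (-55)² = 48696 + 3025 = 51721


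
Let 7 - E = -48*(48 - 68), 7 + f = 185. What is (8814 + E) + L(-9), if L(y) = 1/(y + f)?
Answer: 1328510/169 ≈ 7861.0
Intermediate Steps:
f = 178 (f = -7 + 185 = 178)
E = -953 (E = 7 - (-48)*(48 - 68) = 7 - (-48)*(-20) = 7 - 1*960 = 7 - 960 = -953)
L(y) = 1/(178 + y) (L(y) = 1/(y + 178) = 1/(178 + y))
(8814 + E) + L(-9) = (8814 - 953) + 1/(178 - 9) = 7861 + 1/169 = 1328510/169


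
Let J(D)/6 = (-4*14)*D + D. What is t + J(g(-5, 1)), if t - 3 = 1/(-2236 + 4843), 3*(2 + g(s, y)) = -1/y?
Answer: 2015212/2607 ≈ 773.00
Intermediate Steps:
g(s, y) = -2 - 1/(3*y) (g(s, y) = -2 + (-1/y)/3 = -2 - 1/(3*y))
J(D) = -330*D (J(D) = 6*((-4*14)*D + D) = 6*(-56*D + D) = 6*(-55*D) = -330*D)
t = 7822/2607 (t = 3 + 1/(-2236 + 4843) = 3 + 1/2607 = 7822/2607 ≈ 3.0004)
t + J(g(-5, 1)) = 7822/2607 - 330*(-2 - ⅓/1) = 7822/2607 - 330*(-2 - ⅓*1) = 7822/2607 - 330*(-2 - ⅓) = 7822/2607 - 330*(-7/3) = 7822/2607 + 770 = 2015212/2607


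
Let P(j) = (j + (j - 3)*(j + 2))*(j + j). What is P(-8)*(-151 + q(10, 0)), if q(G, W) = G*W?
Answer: 140128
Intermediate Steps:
P(j) = 2*j*(j + (-3 + j)*(2 + j)) (P(j) = (j + (-3 + j)*(2 + j))*(2*j) = 2*j*(j + (-3 + j)*(2 + j)))
P(-8)*(-151 + q(10, 0)) = (2*(-8)*(-6 + (-8)²))*(-151 + 10*0) = (2*(-8)*(-6 + 64))*(-151 + 0) = (2*(-8)*58)*(-151) = -928*(-151) = 140128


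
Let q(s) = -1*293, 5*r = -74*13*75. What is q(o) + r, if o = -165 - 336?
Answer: -14723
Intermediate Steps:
o = -501
r = -14430 (r = (-74*13*75)/5 = (-962*75)/5 = (1/5)*(-72150) = -14430)
q(s) = -293
q(o) + r = -293 - 14430 = -14723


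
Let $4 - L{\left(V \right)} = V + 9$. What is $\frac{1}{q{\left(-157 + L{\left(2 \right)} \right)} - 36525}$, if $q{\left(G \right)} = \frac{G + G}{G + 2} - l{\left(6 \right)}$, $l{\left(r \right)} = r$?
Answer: $- \frac{81}{2958847} \approx -2.7376 \cdot 10^{-5}$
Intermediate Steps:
$L{\left(V \right)} = -5 - V$ ($L{\left(V \right)} = 4 - \left(V + 9\right) = 4 - \left(9 + V\right) = -5 - V$)
$q{\left(G \right)} = -6 + \frac{2 G}{2 + G}$ ($q{\left(G \right)} = \frac{G + G}{G + 2} - 6 = \frac{2 G}{2 + G} - 6 = -6 + \frac{2 G}{2 + G}$)
$\frac{1}{q{\left(-157 + L{\left(2 \right)} \right)} - 36525} = \frac{1}{\frac{4 \left(-3 - \left(-157 - 7\right)\right)}{2 - 164} - 36525} = \frac{1}{\frac{4 \left(-3 - -164\right)}{2 - 164} - 36525} = \frac{1}{\frac{4 \left(-3 + 164\right)}{-162} - 36525} = \frac{1}{4 \left(- \frac{1}{162}\right) 161 - 36525} = \frac{1}{- \frac{322}{81} - 36525} = \frac{1}{- \frac{2958847}{81}} = - \frac{81}{2958847}$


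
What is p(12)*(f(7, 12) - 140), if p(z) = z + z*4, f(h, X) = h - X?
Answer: -8700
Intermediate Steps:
p(z) = 5*z (p(z) = z + 4*z = 5*z)
p(12)*(f(7, 12) - 140) = (5*12)*((7 - 1*12) - 140) = 60*((7 - 12) - 140) = 60*(-5 - 140) = 60*(-145) = -8700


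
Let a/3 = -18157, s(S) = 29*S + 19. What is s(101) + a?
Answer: -51523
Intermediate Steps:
s(S) = 19 + 29*S
a = -54471 (a = 3*(-18157) = -54471)
s(101) + a = (19 + 29*101) - 54471 = (19 + 2929) - 54471 = 2948 - 54471 = -51523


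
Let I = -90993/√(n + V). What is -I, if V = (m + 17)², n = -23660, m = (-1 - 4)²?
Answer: -12999*I*√5474/1564 ≈ -614.93*I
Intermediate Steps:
m = 25 (m = (-5)² = 25)
V = 1764 (V = (25 + 17)² = 42² = 1764)
I = 12999*I*√5474/1564 (I = -90993/√(-23660 + 1764) = -90993*(-I*√5474/10948) = -(-12999)*I*√5474/1564 = 12999*I*√5474/1564 ≈ 614.93*I)
-I = -12999*I*√5474/1564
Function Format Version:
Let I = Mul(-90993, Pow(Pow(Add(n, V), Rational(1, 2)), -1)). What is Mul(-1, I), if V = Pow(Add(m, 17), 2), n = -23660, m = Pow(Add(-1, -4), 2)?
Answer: Mul(Rational(-12999, 1564), I, Pow(5474, Rational(1, 2))) ≈ Mul(-614.93, I)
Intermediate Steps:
m = 25 (m = Pow(-5, 2) = 25)
V = 1764 (V = Pow(Add(25, 17), 2) = Pow(42, 2) = 1764)
I = Mul(Rational(12999, 1564), I, Pow(5474, Rational(1, 2))) (I = Mul(-90993, Pow(Pow(Add(-23660, 1764), Rational(1, 2)), -1)) = Mul(-90993, Pow(Pow(-21896, Rational(1, 2)), -1)) = Mul(-90993, Pow(Mul(2, I, Pow(5474, Rational(1, 2))), -1)) = Mul(-90993, Mul(Rational(-1, 10948), I, Pow(5474, Rational(1, 2)))) = Mul(Rational(12999, 1564), I, Pow(5474, Rational(1, 2))) ≈ Mul(614.93, I))
Mul(-1, I) = Mul(-1, Mul(Rational(12999, 1564), I, Pow(5474, Rational(1, 2)))) = Mul(Rational(-12999, 1564), I, Pow(5474, Rational(1, 2)))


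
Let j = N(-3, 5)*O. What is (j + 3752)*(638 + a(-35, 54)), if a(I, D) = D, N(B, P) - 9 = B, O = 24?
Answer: 2696032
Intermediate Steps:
N(B, P) = 9 + B
j = 144 (j = (9 - 3)*24 = 6*24 = 144)
(j + 3752)*(638 + a(-35, 54)) = (144 + 3752)*(638 + 54) = 3896*692 = 2696032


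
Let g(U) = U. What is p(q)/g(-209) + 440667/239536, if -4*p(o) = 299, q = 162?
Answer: 10000429/4551184 ≈ 2.1973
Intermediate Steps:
p(o) = -299/4 (p(o) = -¼*299 = -299/4)
p(q)/g(-209) + 440667/239536 = -299/4/(-209) + 440667/239536 = -299/4*(-1/209) + 440667*(1/239536) = 299/836 + 440667/239536 = 10000429/4551184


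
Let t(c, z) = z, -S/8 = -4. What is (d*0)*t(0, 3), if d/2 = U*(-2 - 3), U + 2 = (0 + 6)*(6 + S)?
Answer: 0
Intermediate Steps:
S = 32 (S = -8*(-4) = 32)
U = 226 (U = -2 + (0 + 6)*(6 + 32) = -2 + 6*38 = -2 + 228 = 226)
d = -2260 (d = 2*(226*(-2 - 3)) = 2*(226*(-5)) = 2*(-1130) = -2260)
(d*0)*t(0, 3) = -2260*0*3 = 0*3 = 0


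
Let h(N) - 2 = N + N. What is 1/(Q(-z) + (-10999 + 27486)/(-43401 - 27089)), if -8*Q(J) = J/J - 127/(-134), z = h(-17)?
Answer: -37782640/18035977 ≈ -2.0948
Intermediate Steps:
h(N) = 2 + 2*N (h(N) = 2 + (N + N) = 2 + 2*N)
z = -32 (z = 2 + 2*(-17) = 2 - 34 = -32)
Q(J) = -261/1072 (Q(J) = -(J/J - 127/(-134))/8 = -(1 - 127*(-1/134))/8 = -(1 + 127/134)/8 = -1/8*261/134 = -261/1072)
1/(Q(-z) + (-10999 + 27486)/(-43401 - 27089)) = 1/(-261/1072 + (-10999 + 27486)/(-43401 - 27089)) = 1/(-261/1072 + 16487/(-70490)) = 1/(-261/1072 + 16487*(-1/70490)) = 1/(-261/1072 - 16487/70490) = 1/(-18035977/37782640) = -37782640/18035977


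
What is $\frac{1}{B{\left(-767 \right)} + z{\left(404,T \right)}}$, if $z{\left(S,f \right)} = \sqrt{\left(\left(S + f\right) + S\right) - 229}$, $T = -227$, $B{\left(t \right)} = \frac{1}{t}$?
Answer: $\frac{767}{207077727} + \frac{2353156 \sqrt{22}}{207077727} \approx 0.053304$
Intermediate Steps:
$z{\left(S,f \right)} = \sqrt{-229 + f + 2 S}$ ($z{\left(S,f \right)} = \sqrt{\left(f + 2 S\right) - 229} = \sqrt{-229 + f + 2 S}$)
$\frac{1}{B{\left(-767 \right)} + z{\left(404,T \right)}} = \frac{1}{\frac{1}{-767} + \sqrt{-229 - 227 + 2 \cdot 404}} = \frac{1}{- \frac{1}{767} + \sqrt{-229 - 227 + 808}} = \frac{1}{- \frac{1}{767} + \sqrt{352}} = \frac{1}{- \frac{1}{767} + 4 \sqrt{22}}$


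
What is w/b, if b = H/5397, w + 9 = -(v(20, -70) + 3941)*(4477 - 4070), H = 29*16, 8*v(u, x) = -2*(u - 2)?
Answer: -17293763613/928 ≈ -1.8636e+7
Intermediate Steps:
v(u, x) = ½ - u/4 (v(u, x) = (-2*(u - 2))/8 = (-2*(-2 + u))/8 = (4 - 2*u)/8 = ½ - u/4)
H = 464
w = -3204329/2 (w = -9 - ((½ - ¼*20) + 3941)*(4477 - 4070) = -9 - ((½ - 5) + 3941)*407 = -9 - (-9/2 + 3941)*407 = -9 - 7873*407/2 = -9 - 1*3204311/2 = -9 - 3204311/2 = -3204329/2 ≈ -1.6022e+6)
b = 464/5397 ≈ 0.085974
w/b = -3204329/(2*464/5397) = -3204329/2*5397/464 = -17293763613/928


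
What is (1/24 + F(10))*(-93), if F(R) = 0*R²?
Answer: -31/8 ≈ -3.8750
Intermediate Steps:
F(R) = 0
(1/24 + F(10))*(-93) = (1/24 + 0)*(-93) = (1/24)*(-93) = -31/8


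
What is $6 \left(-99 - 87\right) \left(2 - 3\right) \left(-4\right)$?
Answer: $-4464$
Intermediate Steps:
$6 \left(-99 - 87\right) \left(2 - 3\right) \left(-4\right) = 6 \left(-186\right) \left(\left(-1\right) \left(-4\right)\right) = \left(-1116\right) 4 = -4464$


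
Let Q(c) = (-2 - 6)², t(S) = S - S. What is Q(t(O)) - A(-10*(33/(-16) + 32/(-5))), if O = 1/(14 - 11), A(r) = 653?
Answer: -589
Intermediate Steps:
O = ⅓ (O = 1/3 = ⅓ ≈ 0.33333)
t(S) = 0
Q(c) = 64 (Q(c) = (-8)² = 64)
Q(t(O)) - A(-10*(33/(-16) + 32/(-5))) = 64 - 1*653 = 64 - 653 = -589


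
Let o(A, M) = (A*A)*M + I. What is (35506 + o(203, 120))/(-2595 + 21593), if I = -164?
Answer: 2490211/9499 ≈ 262.16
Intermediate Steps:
o(A, M) = -164 + M*A² (o(A, M) = (A*A)*M - 164 = A²*M - 164 = M*A² - 164 = -164 + M*A²)
(35506 + o(203, 120))/(-2595 + 21593) = (35506 + (-164 + 120*203²))/(-2595 + 21593) = (35506 + (-164 + 120*41209))/18998 = (35506 + (-164 + 4945080))*(1/18998) = (35506 + 4944916)*(1/18998) = 4980422*(1/18998) = 2490211/9499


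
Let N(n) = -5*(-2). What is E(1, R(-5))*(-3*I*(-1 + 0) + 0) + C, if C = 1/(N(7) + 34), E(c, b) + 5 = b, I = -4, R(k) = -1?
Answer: 3169/44 ≈ 72.023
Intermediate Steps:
N(n) = 10
E(c, b) = -5 + b
C = 1/44 (C = 1/(10 + 34) = 1/44 ≈ 0.022727)
E(1, R(-5))*(-3*I*(-1 + 0) + 0) + C = (-5 - 1)*(-(-12)*(-1 + 0) + 0) + 1/44 = -6*(-(-12)*(-1) + 0) + 1/44 = -6*(-3*4 + 0) + 1/44 = -6*(-12 + 0) + 1/44 = -6*(-12) + 1/44 = 72 + 1/44 = 3169/44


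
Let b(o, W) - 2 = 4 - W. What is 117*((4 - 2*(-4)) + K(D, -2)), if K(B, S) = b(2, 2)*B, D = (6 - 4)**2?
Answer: 3276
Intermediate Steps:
b(o, W) = 6 - W (b(o, W) = 2 + (4 - W) = 6 - W)
D = 4 (D = 2**2 = 4)
K(B, S) = 4*B (K(B, S) = (6 - 1*2)*B = (6 - 2)*B = 4*B)
117*((4 - 2*(-4)) + K(D, -2)) = 117*((4 - 2*(-4)) + 4*4) = 117*((4 + 8) + 16) = 117*(12 + 16) = 117*28 = 3276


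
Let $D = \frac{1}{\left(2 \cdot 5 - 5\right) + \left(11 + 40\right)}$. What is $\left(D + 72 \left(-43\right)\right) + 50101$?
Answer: $\frac{2632281}{56} \approx 47005.0$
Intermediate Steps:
$D = \frac{1}{56}$ ($D = \frac{1}{\left(10 - 5\right) + 51} = \frac{1}{5 + 51} = \frac{1}{56} \approx 0.017857$)
$\left(D + 72 \left(-43\right)\right) + 50101 = \left(\frac{1}{56} + 72 \left(-43\right)\right) + 50101 = \left(\frac{1}{56} - 3096\right) + 50101 = - \frac{173375}{56} + 50101 = \frac{2632281}{56}$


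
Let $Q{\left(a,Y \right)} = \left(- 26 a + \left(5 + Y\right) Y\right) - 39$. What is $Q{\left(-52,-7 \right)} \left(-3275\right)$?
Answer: $-4345925$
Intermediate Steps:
$Q{\left(a,Y \right)} = -39 - 26 a + Y \left(5 + Y\right)$ ($Q{\left(a,Y \right)} = \left(- 26 a + Y \left(5 + Y\right)\right) - 39 = -39 - 26 a + Y \left(5 + Y\right)$)
$Q{\left(-52,-7 \right)} \left(-3275\right) = \left(-39 + \left(-7\right)^{2} - -1352 + 5 \left(-7\right)\right) \left(-3275\right) = \left(-39 + 49 + 1352 - 35\right) \left(-3275\right) = 1327 \left(-3275\right) = -4345925$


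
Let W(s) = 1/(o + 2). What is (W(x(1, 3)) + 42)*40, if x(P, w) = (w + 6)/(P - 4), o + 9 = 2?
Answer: 1672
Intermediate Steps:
o = -7 (o = -9 + 2 = -7)
x(P, w) = (6 + w)/(-4 + P)
W(s) = -⅕ (W(s) = 1/(-7 + 2) = 1/(-5) = -⅕)
(W(x(1, 3)) + 42)*40 = (-⅕ + 42)*40 = (209/5)*40 = 1672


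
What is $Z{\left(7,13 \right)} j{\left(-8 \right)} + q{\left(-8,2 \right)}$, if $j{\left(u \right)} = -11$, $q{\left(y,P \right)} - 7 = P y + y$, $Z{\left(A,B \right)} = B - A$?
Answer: $-83$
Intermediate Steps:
$q{\left(y,P \right)} = 7 + y + P y$ ($q{\left(y,P \right)} = 7 + \left(P y + y\right) = 7 + \left(y + P y\right) = 7 + y + P y$)
$Z{\left(7,13 \right)} j{\left(-8 \right)} + q{\left(-8,2 \right)} = \left(13 - 7\right) \left(-11\right) + \left(7 - 8 + 2 \left(-8\right)\right) = \left(13 - 7\right) \left(-11\right) - 17 = 6 \left(-11\right) - 17 = -66 - 17 = -83$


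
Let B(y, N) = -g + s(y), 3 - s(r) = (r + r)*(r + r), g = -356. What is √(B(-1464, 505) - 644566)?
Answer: I*√9217391 ≈ 3036.0*I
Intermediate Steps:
s(r) = 3 - 4*r² (s(r) = 3 - (r + r)*(r + r) = 3 - 2*r*2*r = 3 - 4*r²)
B(y, N) = 359 - 4*y² (B(y, N) = -1*(-356) + (3 - 4*y²) = 356 + (3 - 4*y²) = 359 - 4*y²)
√(B(-1464, 505) - 644566) = √((359 - 4*(-1464)²) - 644566) = √((359 - 4*2143296) - 644566) = √((359 - 8573184) - 644566) = √(-8572825 - 644566) = √(-9217391) = I*√9217391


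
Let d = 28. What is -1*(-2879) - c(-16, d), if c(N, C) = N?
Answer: 2895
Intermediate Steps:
-1*(-2879) - c(-16, d) = -1*(-2879) - 1*(-16) = 2879 + 16 = 2895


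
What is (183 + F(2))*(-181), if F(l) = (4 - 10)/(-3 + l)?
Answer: -34209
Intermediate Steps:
F(l) = -6/(-3 + l)
(183 + F(2))*(-181) = (183 - 6/(-3 + 2))*(-181) = (183 - 6/(-1))*(-181) = (183 - 6*(-1))*(-181) = (183 + 6)*(-181) = 189*(-181) = -34209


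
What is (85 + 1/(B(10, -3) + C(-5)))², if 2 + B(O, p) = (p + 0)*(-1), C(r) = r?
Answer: 114921/16 ≈ 7182.6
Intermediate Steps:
B(O, p) = -2 - p (B(O, p) = -2 + (p + 0)*(-1) = -2 + p*(-1) = -2 - p)
(85 + 1/(B(10, -3) + C(-5)))² = (85 + 1/((-2 - 1*(-3)) - 5))² = (85 + 1/((-2 + 3) - 5))² = (85 + 1/(1 - 5))² = (85 + 1/(-4))² = (85 - ¼)² = (339/4)² = 114921/16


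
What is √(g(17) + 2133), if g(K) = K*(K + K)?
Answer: √2711 ≈ 52.067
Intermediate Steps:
g(K) = 2*K² (g(K) = K*(2*K) = 2*K²)
√(g(17) + 2133) = √(2*17² + 2133) = √(2*289 + 2133) = √(578 + 2133) = √2711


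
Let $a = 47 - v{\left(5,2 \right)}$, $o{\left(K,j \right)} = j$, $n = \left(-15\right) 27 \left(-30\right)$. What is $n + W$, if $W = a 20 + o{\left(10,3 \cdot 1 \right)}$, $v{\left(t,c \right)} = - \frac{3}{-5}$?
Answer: $13081$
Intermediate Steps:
$v{\left(t,c \right)} = \frac{3}{5}$ ($v{\left(t,c \right)} = \left(-3\right) \left(- \frac{1}{5}\right) = \frac{3}{5}$)
$n = 12150$ ($n = \left(-405\right) \left(-30\right) = 12150$)
$a = \frac{232}{5}$ ($a = 47 - \frac{3}{5} = \frac{232}{5} \approx 46.4$)
$W = 931$ ($W = \frac{232}{5} \cdot 20 + 3 \cdot 1 = 928 + 3 = 931$)
$n + W = 12150 + 931 = 13081$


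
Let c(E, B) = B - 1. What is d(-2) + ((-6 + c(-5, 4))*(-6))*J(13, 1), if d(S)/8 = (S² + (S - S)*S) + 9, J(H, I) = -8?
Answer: -40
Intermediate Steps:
c(E, B) = -1 + B
d(S) = 72 + 8*S² (d(S) = 8*((S² + (S - S)*S) + 9) = 8*((S² + 0*S) + 9) = 8*((S² + 0) + 9) = 8*(S² + 9) = 8*(9 + S²) = 72 + 8*S²)
d(-2) + ((-6 + c(-5, 4))*(-6))*J(13, 1) = (72 + 8*(-2)²) + ((-6 + (-1 + 4))*(-6))*(-8) = (72 + 8*4) + ((-6 + 3)*(-6))*(-8) = (72 + 32) - 3*(-6)*(-8) = 104 + 18*(-8) = 104 - 144 = -40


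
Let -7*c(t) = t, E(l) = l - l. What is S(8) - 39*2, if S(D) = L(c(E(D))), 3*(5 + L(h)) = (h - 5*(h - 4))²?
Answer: 151/3 ≈ 50.333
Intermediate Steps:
E(l) = 0
c(t) = -t/7
L(h) = -5 + (20 - 4*h)²/3 (L(h) = -5 + (h - 5*(h - 4))²/3 = -5 + (h - 5*(-4 + h))²/3 = -5 + (h + (20 - 5*h))²/3 = -5 + (20 - 4*h)²/3)
S(D) = 385/3 (S(D) = -5 + 16*(-5 - ⅐*0)²/3 = -5 + 16*(-5 + 0)²/3 = -5 + (16/3)*(-5)² = -5 + (16/3)*25 = -5 + 400/3 = 385/3)
S(8) - 39*2 = 385/3 - 39*2 = 385/3 - 78 = 151/3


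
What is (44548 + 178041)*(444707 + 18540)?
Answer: 103113686483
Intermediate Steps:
(44548 + 178041)*(444707 + 18540) = 222589*463247 = 103113686483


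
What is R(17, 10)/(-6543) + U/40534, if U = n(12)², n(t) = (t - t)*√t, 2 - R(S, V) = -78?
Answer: -80/6543 ≈ -0.012227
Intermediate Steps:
R(S, V) = 80 (R(S, V) = 2 - 1*(-78) = 2 + 78 = 80)
n(t) = 0 (n(t) = 0*√t = 0)
U = 0 (U = 0² = 0)
R(17, 10)/(-6543) + U/40534 = 80/(-6543) + 0/40534 = 80*(-1/6543) + 0*(1/40534) = -80/6543 + 0 = -80/6543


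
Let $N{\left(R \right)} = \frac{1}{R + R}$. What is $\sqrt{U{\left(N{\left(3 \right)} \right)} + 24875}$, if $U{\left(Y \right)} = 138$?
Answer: $\sqrt{25013} \approx 158.16$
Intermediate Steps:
$N{\left(R \right)} = \frac{1}{2 R}$
$\sqrt{U{\left(N{\left(3 \right)} \right)} + 24875} = \sqrt{138 + 24875} = \sqrt{25013}$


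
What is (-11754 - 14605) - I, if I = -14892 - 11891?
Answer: 424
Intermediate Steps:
I = -26783
(-11754 - 14605) - I = (-11754 - 14605) - 1*(-26783) = -26359 + 26783 = 424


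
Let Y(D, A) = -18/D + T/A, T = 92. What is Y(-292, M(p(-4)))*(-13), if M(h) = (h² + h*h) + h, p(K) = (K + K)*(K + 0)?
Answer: -4019/2920 ≈ -1.3764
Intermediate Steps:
p(K) = 2*K² (p(K) = (2*K)*K = 2*K²)
M(h) = h + 2*h² (M(h) = (h² + h²) + h = 2*h² + h = h + 2*h²)
Y(D, A) = -18/D + 92/A
Y(-292, M(p(-4)))*(-13) = (-18/(-292) + 92/(((2*(-4)²)*(1 + 2*(2*(-4)²)))))*(-13) = (-18*(-1/292) + 92/(((2*16)*(1 + 2*(2*16)))))*(-13) = (9/146 + 92/((32*(1 + 2*32))))*(-13) = (9/146 + 92/((32*(1 + 64))))*(-13) = (9/146 + 92/((32*65)))*(-13) = (9/146 + 92/2080)*(-13) = (9/146 + 92*(1/2080))*(-13) = (9/146 + 23/520)*(-13) = (4019/37960)*(-13) = -4019/2920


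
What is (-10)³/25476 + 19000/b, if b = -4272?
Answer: -5086625/1133682 ≈ -4.4868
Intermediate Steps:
(-10)³/25476 + 19000/b = (-10)³/25476 + 19000/(-4272) = -1000*1/25476 + 19000*(-1/4272) = -250/6369 - 2375/534 = -5086625/1133682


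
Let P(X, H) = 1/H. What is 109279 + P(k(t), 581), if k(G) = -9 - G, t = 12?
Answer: 63491100/581 ≈ 1.0928e+5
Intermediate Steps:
109279 + P(k(t), 581) = 109279 + 1/581 = 63491100/581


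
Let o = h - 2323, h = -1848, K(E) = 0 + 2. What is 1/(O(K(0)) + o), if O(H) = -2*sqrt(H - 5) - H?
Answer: I/(-4173*I + 2*sqrt(3)) ≈ -0.00023964 + 1.9893e-7*I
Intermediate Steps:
K(E) = 2
o = -4171 (o = -1848 - 2323 = -4171)
O(H) = -H - 2*sqrt(-5 + H) (O(H) = -2*sqrt(-5 + H) - H = -H - 2*sqrt(-5 + H))
1/(O(K(0)) + o) = 1/((-1*2 - 2*sqrt(-5 + 2)) - 4171) = 1/((-2 - 2*I*sqrt(3)) - 4171) = 1/(-4173 - 2*I*sqrt(3))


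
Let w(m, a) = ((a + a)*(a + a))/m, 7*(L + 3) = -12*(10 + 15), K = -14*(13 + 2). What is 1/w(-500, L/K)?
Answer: -30012500/11449 ≈ -2621.4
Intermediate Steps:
K = -210 (K = -14*15 = -210)
L = -321/7 (L = -3 + (-12*(10 + 15))/7 = -3 + (-12*25)/7 = -3 + (⅐)*(-300) = -3 - 300/7 = -321/7 ≈ -45.857)
w(m, a) = 4*a²/m (w(m, a) = ((2*a)*(2*a))/m = (4*a²)/m = 4*a²/m)
1/w(-500, L/K) = 1/(4*(-321/7/(-210))²/(-500)) = 1/(4*(-321/7*(-1/210))²*(-1/500)) = 1/(4*(107/490)²*(-1/500)) = 1/(4*(11449/240100)*(-1/500)) = 1/(-11449/30012500) = -30012500/11449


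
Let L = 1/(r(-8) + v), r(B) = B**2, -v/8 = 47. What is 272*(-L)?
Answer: 34/39 ≈ 0.87179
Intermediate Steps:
v = -376 (v = -8*47 = -376)
L = -1/312 (L = 1/((-8)**2 - 376) = 1/(64 - 376) = 1/(-312) = -1/312 ≈ -0.0032051)
272*(-L) = 272*(-1*(-1/312)) = 272*(1/312) = 34/39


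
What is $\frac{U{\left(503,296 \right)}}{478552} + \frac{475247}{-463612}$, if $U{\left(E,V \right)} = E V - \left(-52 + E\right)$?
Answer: $- \frac{39653306975}{55465612456} \approx -0.71492$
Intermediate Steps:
$U{\left(E,V \right)} = 52 - E + E V$
$\frac{U{\left(503,296 \right)}}{478552} + \frac{475247}{-463612} = \frac{52 - 503 + 503 \cdot 296}{478552} + \frac{475247}{-463612} = \left(52 - 503 + 148888\right) \frac{1}{478552} + 475247 \left(- \frac{1}{463612}\right) = 148437 \cdot \frac{1}{478552} - \frac{475247}{463612} = \frac{148437}{478552} - \frac{475247}{463612} = - \frac{39653306975}{55465612456}$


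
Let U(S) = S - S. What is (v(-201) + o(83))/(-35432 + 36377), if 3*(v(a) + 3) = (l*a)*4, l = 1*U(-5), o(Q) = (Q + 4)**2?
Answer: 2522/315 ≈ 8.0063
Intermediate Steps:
U(S) = 0
o(Q) = (4 + Q)**2
l = 0 (l = 1*0 = 0)
v(a) = -3 (v(a) = -3 + ((0*a)*4)/3 = -3 + (0*4)/3 = -3 + (1/3)*0 = -3 + 0 = -3)
(v(-201) + o(83))/(-35432 + 36377) = (-3 + (4 + 83)**2)/(-35432 + 36377) = (-3 + 87**2)/945 = (-3 + 7569)*(1/945) = 7566*(1/945) = 2522/315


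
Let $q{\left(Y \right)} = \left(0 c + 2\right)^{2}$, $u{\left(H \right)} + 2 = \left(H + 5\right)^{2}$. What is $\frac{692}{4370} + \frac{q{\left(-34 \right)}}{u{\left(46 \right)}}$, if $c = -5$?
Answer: $\frac{39478}{246905} \approx 0.15989$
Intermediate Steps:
$u{\left(H \right)} = -2 + \left(5 + H\right)^{2}$ ($u{\left(H \right)} = -2 + \left(H + 5\right)^{2} = -2 + \left(5 + H\right)^{2}$)
$q{\left(Y \right)} = 4$ ($q{\left(Y \right)} = \left(0 \left(-5\right) + 2\right)^{2} = \left(0 + 2\right)^{2} = 2^{2} = 4$)
$\frac{692}{4370} + \frac{q{\left(-34 \right)}}{u{\left(46 \right)}} = \frac{692}{4370} + \frac{4}{-2 + \left(5 + 46\right)^{2}} = 692 \cdot \frac{1}{4370} + \frac{4}{-2 + 51^{2}} = \frac{346}{2185} + \frac{4}{-2 + 2601} = \frac{346}{2185} + \frac{4}{2599} = \frac{39478}{246905}$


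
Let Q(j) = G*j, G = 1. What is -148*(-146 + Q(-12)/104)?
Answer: 281126/13 ≈ 21625.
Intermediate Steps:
Q(j) = j (Q(j) = 1*j = j)
-148*(-146 + Q(-12)/104) = -148*(-146 - 12/104) = -148*(-146 - 12*1/104) = -148*(-146 - 3/26) = -148*(-3799/26) = 281126/13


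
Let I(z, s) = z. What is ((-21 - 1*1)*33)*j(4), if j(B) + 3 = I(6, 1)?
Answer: -2178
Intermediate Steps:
j(B) = 3 (j(B) = -3 + 6 = 3)
((-21 - 1*1)*33)*j(4) = ((-21 - 1*1)*33)*3 = ((-21 - 1)*33)*3 = -22*33*3 = -726*3 = -2178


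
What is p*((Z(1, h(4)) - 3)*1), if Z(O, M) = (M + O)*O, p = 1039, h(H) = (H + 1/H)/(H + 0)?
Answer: -15585/16 ≈ -974.06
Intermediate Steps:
h(H) = (H + 1/H)/H
Z(O, M) = O*(M + O)
p*((Z(1, h(4)) - 3)*1) = 1039*((1*((1 + 4⁻²) + 1) - 3)*1) = 1039*((1*((1 + 1/16) + 1) - 3)*1) = 1039*((1*(17/16 + 1) - 3)*1) = 1039*((1*(33/16) - 3)*1) = 1039*((33/16 - 3)*1) = 1039*(-15/16*1) = 1039*(-15/16) = -15585/16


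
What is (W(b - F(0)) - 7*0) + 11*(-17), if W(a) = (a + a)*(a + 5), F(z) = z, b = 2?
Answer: -159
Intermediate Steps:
W(a) = 2*a*(5 + a) (W(a) = (2*a)*(5 + a) = 2*a*(5 + a))
(W(b - F(0)) - 7*0) + 11*(-17) = (2*(2 - 1*0)*(5 + (2 - 1*0)) - 7*0) + 11*(-17) = (2*(2 + 0)*(5 + (2 + 0)) + 0) - 187 = (2*2*(5 + 2) + 0) - 187 = (2*2*7 + 0) - 187 = (28 + 0) - 187 = 28 - 187 = -159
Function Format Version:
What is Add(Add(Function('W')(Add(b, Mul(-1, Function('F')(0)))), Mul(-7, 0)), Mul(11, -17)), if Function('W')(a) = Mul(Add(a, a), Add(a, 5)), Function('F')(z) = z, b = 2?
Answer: -159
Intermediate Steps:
Function('W')(a) = Mul(2, a, Add(5, a)) (Function('W')(a) = Mul(Mul(2, a), Add(5, a)) = Mul(2, a, Add(5, a)))
Add(Add(Function('W')(Add(b, Mul(-1, Function('F')(0)))), Mul(-7, 0)), Mul(11, -17)) = Add(Add(Mul(2, Add(2, Mul(-1, 0)), Add(5, Add(2, Mul(-1, 0)))), Mul(-7, 0)), Mul(11, -17)) = Add(Add(Mul(2, Add(2, 0), Add(5, Add(2, 0))), 0), -187) = Add(Add(Mul(2, 2, Add(5, 2)), 0), -187) = Add(Add(Mul(2, 2, 7), 0), -187) = Add(Add(28, 0), -187) = Add(28, -187) = -159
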